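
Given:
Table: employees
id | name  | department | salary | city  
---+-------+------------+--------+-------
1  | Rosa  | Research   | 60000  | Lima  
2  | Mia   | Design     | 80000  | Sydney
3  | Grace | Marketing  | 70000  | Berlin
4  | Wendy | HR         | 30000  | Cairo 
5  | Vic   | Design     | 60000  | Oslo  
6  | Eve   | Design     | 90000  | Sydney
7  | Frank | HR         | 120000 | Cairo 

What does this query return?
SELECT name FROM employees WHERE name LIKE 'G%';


LIKE 'G%' matches names starting with 'G'
Matching: 1

1 rows:
Grace


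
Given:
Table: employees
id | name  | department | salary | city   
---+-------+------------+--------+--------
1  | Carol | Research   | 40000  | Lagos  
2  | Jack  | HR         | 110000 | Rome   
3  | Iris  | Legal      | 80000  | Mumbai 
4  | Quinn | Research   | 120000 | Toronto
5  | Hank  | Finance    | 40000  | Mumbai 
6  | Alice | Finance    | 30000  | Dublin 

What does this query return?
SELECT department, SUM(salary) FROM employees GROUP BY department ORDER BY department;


Summing salary within each department:
  Finance: 40000 + 30000 = 70000
  HR: 110000 = 110000
  Legal: 80000 = 80000
  Research: 40000 + 120000 = 160000


4 groups:
Finance, 70000
HR, 110000
Legal, 80000
Research, 160000


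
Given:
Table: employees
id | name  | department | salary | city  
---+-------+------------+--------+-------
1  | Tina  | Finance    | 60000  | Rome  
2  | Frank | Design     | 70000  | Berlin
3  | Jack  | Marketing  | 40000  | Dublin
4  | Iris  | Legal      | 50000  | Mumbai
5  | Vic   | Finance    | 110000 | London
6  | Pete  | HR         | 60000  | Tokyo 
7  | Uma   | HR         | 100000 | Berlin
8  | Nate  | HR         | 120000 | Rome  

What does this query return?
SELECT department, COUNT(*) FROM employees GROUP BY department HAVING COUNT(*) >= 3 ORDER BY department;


Groups with count >= 3:
  HR: 3 -> PASS
  Design: 1 -> filtered out
  Finance: 2 -> filtered out
  Legal: 1 -> filtered out
  Marketing: 1 -> filtered out


1 groups:
HR, 3


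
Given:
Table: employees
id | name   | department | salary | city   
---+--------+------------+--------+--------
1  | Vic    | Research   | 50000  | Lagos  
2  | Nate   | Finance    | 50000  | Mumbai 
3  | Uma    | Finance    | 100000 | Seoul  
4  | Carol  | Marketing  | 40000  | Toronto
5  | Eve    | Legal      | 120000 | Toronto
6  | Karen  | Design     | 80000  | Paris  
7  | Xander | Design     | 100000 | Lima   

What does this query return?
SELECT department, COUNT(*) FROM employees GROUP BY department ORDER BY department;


Assigning each row to its department group:
  Vic -> Research
  Nate -> Finance
  Uma -> Finance
  Carol -> Marketing
  Eve -> Legal
  Karen -> Design
  Xander -> Design


5 groups:
Design, 2
Finance, 2
Legal, 1
Marketing, 1
Research, 1


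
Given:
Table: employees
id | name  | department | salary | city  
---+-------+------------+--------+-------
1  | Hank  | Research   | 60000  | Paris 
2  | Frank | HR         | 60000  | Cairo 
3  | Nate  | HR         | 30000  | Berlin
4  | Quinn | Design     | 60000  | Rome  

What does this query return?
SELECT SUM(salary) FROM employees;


SUM(salary) = 60000 + 60000 + 30000 + 60000 = 210000

210000


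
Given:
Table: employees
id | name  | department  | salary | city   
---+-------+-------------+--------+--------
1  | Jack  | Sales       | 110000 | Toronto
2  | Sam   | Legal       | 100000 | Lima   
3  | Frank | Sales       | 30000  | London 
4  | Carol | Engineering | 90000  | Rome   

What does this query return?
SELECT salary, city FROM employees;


Projecting columns: salary, city

4 rows:
110000, Toronto
100000, Lima
30000, London
90000, Rome


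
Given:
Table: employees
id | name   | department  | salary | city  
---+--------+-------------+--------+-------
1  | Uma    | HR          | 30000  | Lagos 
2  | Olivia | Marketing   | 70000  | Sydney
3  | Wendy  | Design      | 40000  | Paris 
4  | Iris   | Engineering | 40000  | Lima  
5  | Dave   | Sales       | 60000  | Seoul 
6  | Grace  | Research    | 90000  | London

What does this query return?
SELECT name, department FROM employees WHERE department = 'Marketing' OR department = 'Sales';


Filtering: department = 'Marketing' OR 'Sales'
Matching: 2 rows

2 rows:
Olivia, Marketing
Dave, Sales


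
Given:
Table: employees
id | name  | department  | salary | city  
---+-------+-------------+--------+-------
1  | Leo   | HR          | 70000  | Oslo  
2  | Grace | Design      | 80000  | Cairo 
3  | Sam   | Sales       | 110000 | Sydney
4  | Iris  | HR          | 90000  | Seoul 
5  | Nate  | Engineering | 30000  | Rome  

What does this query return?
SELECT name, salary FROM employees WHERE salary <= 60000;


Filtering: salary <= 60000
Matching: 1 rows

1 rows:
Nate, 30000


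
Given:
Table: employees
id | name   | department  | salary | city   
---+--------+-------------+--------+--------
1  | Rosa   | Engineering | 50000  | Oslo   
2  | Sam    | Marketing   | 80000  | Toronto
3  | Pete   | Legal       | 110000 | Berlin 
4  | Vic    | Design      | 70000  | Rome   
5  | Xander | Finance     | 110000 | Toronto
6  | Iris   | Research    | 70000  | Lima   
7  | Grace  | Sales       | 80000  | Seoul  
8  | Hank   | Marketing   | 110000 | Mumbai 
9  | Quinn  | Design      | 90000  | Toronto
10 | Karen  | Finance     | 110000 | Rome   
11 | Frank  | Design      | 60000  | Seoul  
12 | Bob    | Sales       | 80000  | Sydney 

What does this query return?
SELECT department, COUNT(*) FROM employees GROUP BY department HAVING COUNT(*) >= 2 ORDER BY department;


Groups with count >= 2:
  Design: 3 -> PASS
  Finance: 2 -> PASS
  Marketing: 2 -> PASS
  Sales: 2 -> PASS
  Engineering: 1 -> filtered out
  Legal: 1 -> filtered out
  Research: 1 -> filtered out


4 groups:
Design, 3
Finance, 2
Marketing, 2
Sales, 2


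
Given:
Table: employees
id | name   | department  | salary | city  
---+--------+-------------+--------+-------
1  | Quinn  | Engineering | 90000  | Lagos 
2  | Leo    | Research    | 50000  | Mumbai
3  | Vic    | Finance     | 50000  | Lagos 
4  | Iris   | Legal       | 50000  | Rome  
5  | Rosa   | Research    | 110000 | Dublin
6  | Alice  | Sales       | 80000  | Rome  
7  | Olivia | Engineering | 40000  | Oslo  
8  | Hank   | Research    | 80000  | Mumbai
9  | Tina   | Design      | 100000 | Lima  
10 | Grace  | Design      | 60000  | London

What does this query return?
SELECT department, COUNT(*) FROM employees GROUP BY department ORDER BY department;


Assigning each row to its department group:
  Quinn -> Engineering
  Leo -> Research
  Vic -> Finance
  Iris -> Legal
  Rosa -> Research
  Alice -> Sales
  Olivia -> Engineering
  Hank -> Research
  Tina -> Design
  Grace -> Design


6 groups:
Design, 2
Engineering, 2
Finance, 1
Legal, 1
Research, 3
Sales, 1


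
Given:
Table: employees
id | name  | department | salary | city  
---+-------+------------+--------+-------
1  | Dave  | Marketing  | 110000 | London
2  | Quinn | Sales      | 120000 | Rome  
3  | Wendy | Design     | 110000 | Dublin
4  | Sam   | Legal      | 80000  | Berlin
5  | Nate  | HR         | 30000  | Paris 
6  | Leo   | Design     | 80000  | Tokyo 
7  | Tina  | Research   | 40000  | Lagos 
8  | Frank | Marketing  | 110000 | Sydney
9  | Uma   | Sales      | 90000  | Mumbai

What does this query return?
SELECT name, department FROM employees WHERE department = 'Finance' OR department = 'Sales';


Filtering: department = 'Finance' OR 'Sales'
Matching: 2 rows

2 rows:
Quinn, Sales
Uma, Sales


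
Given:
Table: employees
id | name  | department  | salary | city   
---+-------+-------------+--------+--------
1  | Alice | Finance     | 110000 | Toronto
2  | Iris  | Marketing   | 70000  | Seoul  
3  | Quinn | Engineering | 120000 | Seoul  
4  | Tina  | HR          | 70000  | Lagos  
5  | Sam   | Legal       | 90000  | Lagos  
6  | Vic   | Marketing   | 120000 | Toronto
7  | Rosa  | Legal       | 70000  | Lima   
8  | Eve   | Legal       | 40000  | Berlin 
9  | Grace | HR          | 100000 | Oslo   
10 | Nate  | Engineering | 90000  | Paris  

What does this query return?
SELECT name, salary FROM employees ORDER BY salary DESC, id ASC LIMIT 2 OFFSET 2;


Sort by salary DESC (id ASC tiebreak), then skip 2 and take 2
Rows 3 through 4

2 rows:
Alice, 110000
Grace, 100000


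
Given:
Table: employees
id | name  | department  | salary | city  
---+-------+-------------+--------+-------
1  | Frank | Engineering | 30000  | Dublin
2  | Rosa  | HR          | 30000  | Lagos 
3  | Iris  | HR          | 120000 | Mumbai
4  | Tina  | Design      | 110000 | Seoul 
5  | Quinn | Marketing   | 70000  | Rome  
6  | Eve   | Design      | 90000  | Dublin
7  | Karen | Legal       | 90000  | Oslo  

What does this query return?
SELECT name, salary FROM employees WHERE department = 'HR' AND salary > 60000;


Filtering: department = 'HR' AND salary > 60000
Matching: 1 rows

1 rows:
Iris, 120000


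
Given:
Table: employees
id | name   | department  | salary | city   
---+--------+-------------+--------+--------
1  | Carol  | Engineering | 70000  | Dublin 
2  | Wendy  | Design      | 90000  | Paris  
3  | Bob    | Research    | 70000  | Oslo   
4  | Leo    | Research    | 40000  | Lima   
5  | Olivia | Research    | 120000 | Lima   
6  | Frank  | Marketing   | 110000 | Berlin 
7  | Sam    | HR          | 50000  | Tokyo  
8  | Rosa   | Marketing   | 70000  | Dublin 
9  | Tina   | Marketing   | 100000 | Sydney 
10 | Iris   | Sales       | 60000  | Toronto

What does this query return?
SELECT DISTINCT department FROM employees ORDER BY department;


All 'department' values (row order): Engineering, Design, Research, Research, Research, Marketing, HR, Marketing, Marketing, Sales
Removing duplicates leaves 6 unique value(s).

6 values:
Design
Engineering
HR
Marketing
Research
Sales


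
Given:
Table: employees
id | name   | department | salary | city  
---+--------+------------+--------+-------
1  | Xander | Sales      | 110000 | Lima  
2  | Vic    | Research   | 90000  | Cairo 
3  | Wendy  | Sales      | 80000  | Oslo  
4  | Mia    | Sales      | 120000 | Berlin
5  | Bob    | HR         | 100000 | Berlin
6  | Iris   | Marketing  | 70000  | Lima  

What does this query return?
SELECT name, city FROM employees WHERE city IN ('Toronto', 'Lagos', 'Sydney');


Filtering: city IN ('Toronto', 'Lagos', 'Sydney')
Matching: 0 rows

Empty result set (0 rows)


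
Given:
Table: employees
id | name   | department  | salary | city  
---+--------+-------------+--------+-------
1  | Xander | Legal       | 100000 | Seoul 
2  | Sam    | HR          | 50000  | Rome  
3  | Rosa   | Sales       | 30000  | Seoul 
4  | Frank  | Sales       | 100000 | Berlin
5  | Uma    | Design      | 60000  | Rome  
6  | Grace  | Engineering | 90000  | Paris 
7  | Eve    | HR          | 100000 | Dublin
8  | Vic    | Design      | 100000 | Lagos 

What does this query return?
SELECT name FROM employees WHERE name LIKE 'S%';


LIKE 'S%' matches names starting with 'S'
Matching: 1

1 rows:
Sam


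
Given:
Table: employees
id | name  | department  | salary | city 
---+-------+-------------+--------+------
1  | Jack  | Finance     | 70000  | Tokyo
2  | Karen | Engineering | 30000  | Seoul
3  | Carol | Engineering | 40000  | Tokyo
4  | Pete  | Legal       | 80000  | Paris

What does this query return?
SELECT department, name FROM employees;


Projecting columns: department, name

4 rows:
Finance, Jack
Engineering, Karen
Engineering, Carol
Legal, Pete


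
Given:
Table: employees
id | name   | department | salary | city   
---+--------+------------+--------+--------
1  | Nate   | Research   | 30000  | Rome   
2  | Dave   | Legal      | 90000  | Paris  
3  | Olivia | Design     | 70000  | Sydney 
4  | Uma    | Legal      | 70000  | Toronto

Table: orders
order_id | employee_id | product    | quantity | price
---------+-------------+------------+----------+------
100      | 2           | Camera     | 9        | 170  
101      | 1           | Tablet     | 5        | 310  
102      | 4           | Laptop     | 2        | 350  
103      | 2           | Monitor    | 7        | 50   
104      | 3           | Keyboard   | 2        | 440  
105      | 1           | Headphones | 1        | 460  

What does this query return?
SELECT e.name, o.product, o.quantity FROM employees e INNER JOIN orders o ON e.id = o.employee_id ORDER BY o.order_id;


Joining employees.id = orders.employee_id:
  employee Dave (id=2) -> order Camera
  employee Nate (id=1) -> order Tablet
  employee Uma (id=4) -> order Laptop
  employee Dave (id=2) -> order Monitor
  employee Olivia (id=3) -> order Keyboard
  employee Nate (id=1) -> order Headphones


6 rows:
Dave, Camera, 9
Nate, Tablet, 5
Uma, Laptop, 2
Dave, Monitor, 7
Olivia, Keyboard, 2
Nate, Headphones, 1


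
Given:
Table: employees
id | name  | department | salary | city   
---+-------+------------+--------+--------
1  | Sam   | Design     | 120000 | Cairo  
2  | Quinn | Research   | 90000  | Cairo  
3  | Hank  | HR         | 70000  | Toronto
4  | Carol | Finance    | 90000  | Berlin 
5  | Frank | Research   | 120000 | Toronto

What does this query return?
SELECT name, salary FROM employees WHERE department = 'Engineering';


Filtering: department = 'Engineering'
Matching rows: 0

Empty result set (0 rows)


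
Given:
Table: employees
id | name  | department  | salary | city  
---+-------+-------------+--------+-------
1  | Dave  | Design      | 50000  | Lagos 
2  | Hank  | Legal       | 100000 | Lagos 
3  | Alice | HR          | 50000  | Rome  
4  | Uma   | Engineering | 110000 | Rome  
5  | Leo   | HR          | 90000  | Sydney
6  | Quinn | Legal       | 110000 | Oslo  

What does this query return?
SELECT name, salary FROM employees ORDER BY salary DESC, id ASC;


Sorting by salary DESC, then id ASC for ties

6 rows:
Uma, 110000
Quinn, 110000
Hank, 100000
Leo, 90000
Dave, 50000
Alice, 50000


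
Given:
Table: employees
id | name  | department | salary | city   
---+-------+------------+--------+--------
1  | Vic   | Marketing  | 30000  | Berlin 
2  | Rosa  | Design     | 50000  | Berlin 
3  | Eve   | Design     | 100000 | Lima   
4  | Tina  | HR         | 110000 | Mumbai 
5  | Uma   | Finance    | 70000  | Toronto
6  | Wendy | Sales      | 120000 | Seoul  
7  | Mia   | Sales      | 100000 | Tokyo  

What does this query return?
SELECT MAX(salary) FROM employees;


Salaries: 30000, 50000, 100000, 110000, 70000, 120000, 100000
MAX = 120000

120000


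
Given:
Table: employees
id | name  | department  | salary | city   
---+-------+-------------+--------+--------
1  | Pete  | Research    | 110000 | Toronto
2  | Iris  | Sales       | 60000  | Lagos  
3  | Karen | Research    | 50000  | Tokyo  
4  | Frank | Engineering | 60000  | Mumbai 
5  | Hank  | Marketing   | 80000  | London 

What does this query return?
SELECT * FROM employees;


SELECT * returns all 5 rows with all columns

5 rows:
1, Pete, Research, 110000, Toronto
2, Iris, Sales, 60000, Lagos
3, Karen, Research, 50000, Tokyo
4, Frank, Engineering, 60000, Mumbai
5, Hank, Marketing, 80000, London


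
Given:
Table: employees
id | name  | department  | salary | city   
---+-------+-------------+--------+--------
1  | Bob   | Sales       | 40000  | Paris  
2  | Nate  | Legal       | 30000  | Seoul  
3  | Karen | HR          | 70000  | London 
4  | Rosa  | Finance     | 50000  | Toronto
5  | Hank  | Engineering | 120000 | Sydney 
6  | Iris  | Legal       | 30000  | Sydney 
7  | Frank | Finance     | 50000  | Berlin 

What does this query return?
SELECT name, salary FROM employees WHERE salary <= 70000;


Filtering: salary <= 70000
Matching: 6 rows

6 rows:
Bob, 40000
Nate, 30000
Karen, 70000
Rosa, 50000
Iris, 30000
Frank, 50000


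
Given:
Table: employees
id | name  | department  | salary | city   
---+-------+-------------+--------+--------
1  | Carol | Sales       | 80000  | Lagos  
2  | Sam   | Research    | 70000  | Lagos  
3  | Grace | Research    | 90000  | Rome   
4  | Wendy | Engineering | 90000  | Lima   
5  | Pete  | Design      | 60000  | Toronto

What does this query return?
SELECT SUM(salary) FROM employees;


SUM(salary) = 80000 + 70000 + 90000 + 90000 + 60000 = 390000

390000


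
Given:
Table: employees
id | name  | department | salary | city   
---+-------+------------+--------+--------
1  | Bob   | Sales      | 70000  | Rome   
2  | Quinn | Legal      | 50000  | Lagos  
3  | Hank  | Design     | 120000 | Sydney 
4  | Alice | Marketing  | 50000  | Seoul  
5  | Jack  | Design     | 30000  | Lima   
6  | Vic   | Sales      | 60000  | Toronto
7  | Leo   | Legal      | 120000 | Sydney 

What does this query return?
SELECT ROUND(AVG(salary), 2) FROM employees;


SUM(salary) = 500000
COUNT = 7
ROUND(AVG, 2) = ROUND(500000 / 7, 2) = 71428.57

71428.57


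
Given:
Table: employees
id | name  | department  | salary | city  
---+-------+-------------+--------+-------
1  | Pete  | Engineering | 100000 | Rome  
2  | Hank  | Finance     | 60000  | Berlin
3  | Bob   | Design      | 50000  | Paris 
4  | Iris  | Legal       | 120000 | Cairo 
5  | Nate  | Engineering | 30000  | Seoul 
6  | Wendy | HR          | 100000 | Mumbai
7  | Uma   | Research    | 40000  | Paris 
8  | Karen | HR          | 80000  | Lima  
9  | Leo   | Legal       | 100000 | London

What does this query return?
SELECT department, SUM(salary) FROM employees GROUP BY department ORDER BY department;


Summing salary within each department:
  Design: 50000 = 50000
  Engineering: 100000 + 30000 = 130000
  Finance: 60000 = 60000
  HR: 100000 + 80000 = 180000
  Legal: 120000 + 100000 = 220000
  Research: 40000 = 40000


6 groups:
Design, 50000
Engineering, 130000
Finance, 60000
HR, 180000
Legal, 220000
Research, 40000


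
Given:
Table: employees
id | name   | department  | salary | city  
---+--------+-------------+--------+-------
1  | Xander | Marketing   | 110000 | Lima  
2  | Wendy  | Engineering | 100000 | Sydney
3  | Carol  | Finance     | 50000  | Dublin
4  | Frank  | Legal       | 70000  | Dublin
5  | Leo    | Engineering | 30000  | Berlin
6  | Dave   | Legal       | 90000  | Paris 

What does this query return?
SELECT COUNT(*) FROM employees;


COUNT(*) counts all rows

6


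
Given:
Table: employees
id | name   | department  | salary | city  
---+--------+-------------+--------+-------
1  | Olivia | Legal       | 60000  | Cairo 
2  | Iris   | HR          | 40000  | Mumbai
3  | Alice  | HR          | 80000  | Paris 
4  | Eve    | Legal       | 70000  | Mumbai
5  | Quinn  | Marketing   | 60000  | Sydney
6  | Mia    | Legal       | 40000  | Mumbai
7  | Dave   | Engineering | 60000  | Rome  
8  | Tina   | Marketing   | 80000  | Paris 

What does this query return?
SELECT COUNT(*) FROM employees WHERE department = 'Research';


Counting rows where department = 'Research'


0


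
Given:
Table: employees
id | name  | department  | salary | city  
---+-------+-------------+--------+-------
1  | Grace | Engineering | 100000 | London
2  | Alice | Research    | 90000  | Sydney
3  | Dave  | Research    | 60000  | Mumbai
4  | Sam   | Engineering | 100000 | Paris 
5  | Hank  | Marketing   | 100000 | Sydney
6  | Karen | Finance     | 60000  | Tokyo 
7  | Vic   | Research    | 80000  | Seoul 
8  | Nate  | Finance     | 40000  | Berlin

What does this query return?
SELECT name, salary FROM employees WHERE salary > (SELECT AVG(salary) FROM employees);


Subquery: AVG(salary) = 78750.0
Filtering: salary > 78750.0
  Grace (100000) -> MATCH
  Alice (90000) -> MATCH
  Sam (100000) -> MATCH
  Hank (100000) -> MATCH
  Vic (80000) -> MATCH


5 rows:
Grace, 100000
Alice, 90000
Sam, 100000
Hank, 100000
Vic, 80000


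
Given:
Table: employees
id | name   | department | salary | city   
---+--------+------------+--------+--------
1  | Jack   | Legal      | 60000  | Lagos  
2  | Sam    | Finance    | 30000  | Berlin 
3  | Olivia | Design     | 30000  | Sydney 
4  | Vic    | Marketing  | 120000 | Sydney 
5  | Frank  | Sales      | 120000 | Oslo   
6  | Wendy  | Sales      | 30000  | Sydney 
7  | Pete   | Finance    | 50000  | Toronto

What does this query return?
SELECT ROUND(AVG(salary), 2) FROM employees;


SUM(salary) = 440000
COUNT = 7
ROUND(AVG, 2) = ROUND(440000 / 7, 2) = 62857.14

62857.14


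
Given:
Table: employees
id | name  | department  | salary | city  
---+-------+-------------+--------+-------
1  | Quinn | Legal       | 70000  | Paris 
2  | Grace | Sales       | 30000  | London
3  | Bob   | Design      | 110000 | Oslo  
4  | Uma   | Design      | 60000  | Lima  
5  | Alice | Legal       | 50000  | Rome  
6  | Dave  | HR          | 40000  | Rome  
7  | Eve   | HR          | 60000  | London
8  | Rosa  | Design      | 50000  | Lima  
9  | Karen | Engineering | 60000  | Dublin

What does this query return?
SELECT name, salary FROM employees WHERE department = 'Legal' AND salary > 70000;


Filtering: department = 'Legal' AND salary > 70000
Matching: 0 rows

Empty result set (0 rows)


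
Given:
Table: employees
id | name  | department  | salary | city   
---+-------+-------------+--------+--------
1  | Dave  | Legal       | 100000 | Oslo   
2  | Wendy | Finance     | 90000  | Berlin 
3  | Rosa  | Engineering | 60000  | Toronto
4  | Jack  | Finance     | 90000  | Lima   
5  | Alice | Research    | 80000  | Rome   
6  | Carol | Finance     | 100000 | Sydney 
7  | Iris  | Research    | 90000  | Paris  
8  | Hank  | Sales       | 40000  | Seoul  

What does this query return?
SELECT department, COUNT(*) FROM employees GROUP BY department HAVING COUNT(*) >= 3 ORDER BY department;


Groups with count >= 3:
  Finance: 3 -> PASS
  Engineering: 1 -> filtered out
  Legal: 1 -> filtered out
  Research: 2 -> filtered out
  Sales: 1 -> filtered out


1 groups:
Finance, 3


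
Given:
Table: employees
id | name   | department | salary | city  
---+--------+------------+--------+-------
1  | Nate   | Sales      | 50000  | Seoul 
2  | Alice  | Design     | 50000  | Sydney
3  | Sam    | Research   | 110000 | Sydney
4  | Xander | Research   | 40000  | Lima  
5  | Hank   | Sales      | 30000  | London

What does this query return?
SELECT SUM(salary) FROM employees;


SUM(salary) = 50000 + 50000 + 110000 + 40000 + 30000 = 280000

280000


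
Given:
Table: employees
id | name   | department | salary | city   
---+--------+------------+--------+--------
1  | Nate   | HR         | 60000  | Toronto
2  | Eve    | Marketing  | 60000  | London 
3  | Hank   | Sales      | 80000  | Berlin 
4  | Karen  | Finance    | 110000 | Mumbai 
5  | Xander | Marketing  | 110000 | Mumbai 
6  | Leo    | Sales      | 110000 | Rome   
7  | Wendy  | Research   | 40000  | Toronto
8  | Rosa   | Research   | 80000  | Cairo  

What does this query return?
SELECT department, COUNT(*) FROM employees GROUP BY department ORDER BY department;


Assigning each row to its department group:
  Nate -> HR
  Eve -> Marketing
  Hank -> Sales
  Karen -> Finance
  Xander -> Marketing
  Leo -> Sales
  Wendy -> Research
  Rosa -> Research


5 groups:
Finance, 1
HR, 1
Marketing, 2
Research, 2
Sales, 2


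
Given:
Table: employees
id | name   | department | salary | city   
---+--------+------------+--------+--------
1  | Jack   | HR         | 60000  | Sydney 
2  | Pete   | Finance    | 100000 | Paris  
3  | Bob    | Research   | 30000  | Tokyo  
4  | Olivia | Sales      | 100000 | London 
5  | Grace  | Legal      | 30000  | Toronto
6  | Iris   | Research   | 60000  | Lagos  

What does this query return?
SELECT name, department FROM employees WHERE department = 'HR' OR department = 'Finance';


Filtering: department = 'HR' OR 'Finance'
Matching: 2 rows

2 rows:
Jack, HR
Pete, Finance


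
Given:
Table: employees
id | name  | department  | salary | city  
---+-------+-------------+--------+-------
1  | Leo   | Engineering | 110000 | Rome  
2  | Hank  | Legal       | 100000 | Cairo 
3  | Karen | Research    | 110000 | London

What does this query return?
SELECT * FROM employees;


SELECT * returns all 3 rows with all columns

3 rows:
1, Leo, Engineering, 110000, Rome
2, Hank, Legal, 100000, Cairo
3, Karen, Research, 110000, London


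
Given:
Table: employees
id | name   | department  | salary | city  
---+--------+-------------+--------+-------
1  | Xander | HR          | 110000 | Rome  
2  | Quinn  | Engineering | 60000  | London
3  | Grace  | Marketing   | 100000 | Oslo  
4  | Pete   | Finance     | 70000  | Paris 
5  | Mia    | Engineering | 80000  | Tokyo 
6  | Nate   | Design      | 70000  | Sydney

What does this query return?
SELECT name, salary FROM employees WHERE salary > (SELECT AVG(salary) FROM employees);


Subquery: AVG(salary) = 81666.67
Filtering: salary > 81666.67
  Xander (110000) -> MATCH
  Grace (100000) -> MATCH


2 rows:
Xander, 110000
Grace, 100000


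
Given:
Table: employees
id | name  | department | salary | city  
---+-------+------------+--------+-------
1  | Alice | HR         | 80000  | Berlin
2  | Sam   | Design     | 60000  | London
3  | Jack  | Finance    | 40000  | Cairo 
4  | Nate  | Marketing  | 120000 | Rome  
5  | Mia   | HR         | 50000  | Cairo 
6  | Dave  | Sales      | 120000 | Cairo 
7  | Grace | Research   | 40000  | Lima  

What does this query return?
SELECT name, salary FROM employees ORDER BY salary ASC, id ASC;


Sorting by salary ASC, then id ASC for ties

7 rows:
Jack, 40000
Grace, 40000
Mia, 50000
Sam, 60000
Alice, 80000
Nate, 120000
Dave, 120000


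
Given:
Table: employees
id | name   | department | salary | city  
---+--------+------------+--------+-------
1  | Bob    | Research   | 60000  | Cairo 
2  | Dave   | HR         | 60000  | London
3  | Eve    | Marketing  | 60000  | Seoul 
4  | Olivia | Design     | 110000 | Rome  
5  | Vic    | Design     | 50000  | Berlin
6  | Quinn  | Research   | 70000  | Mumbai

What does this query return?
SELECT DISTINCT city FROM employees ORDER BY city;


All 'city' values (row order): Cairo, London, Seoul, Rome, Berlin, Mumbai
Removing duplicates leaves 6 unique value(s).

6 values:
Berlin
Cairo
London
Mumbai
Rome
Seoul


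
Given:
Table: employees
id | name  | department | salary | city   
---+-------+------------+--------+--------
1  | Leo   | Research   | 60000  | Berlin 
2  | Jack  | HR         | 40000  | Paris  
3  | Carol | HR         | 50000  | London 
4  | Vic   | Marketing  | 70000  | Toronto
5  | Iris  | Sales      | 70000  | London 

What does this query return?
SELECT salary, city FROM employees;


Projecting columns: salary, city

5 rows:
60000, Berlin
40000, Paris
50000, London
70000, Toronto
70000, London


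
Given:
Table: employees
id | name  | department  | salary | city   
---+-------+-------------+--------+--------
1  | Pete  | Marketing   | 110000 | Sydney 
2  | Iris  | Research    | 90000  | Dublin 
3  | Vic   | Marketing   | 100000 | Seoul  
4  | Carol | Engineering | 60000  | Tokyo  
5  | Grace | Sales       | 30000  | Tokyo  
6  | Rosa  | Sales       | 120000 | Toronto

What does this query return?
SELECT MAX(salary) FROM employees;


Salaries: 110000, 90000, 100000, 60000, 30000, 120000
MAX = 120000

120000


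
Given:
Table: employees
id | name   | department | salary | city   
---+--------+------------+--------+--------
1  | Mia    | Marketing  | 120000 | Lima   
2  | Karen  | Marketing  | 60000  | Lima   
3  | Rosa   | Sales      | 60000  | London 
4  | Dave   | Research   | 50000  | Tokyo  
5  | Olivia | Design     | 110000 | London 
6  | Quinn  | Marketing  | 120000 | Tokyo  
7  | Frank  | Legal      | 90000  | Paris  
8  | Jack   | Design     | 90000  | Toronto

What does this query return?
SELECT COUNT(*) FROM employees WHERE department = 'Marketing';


Counting rows where department = 'Marketing'
  Mia -> MATCH
  Karen -> MATCH
  Quinn -> MATCH


3


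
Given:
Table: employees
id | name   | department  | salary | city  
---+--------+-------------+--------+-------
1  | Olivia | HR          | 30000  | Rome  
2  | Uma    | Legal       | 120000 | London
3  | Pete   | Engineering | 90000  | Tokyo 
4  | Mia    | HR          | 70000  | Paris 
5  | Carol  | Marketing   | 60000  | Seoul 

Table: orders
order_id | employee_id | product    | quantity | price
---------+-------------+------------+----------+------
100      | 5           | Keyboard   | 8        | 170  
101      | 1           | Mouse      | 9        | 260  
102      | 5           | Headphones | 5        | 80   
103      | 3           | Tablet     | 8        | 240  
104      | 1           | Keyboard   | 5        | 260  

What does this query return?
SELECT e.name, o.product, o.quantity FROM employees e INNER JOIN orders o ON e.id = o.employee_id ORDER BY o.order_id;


Joining employees.id = orders.employee_id:
  employee Carol (id=5) -> order Keyboard
  employee Olivia (id=1) -> order Mouse
  employee Carol (id=5) -> order Headphones
  employee Pete (id=3) -> order Tablet
  employee Olivia (id=1) -> order Keyboard


5 rows:
Carol, Keyboard, 8
Olivia, Mouse, 9
Carol, Headphones, 5
Pete, Tablet, 8
Olivia, Keyboard, 5


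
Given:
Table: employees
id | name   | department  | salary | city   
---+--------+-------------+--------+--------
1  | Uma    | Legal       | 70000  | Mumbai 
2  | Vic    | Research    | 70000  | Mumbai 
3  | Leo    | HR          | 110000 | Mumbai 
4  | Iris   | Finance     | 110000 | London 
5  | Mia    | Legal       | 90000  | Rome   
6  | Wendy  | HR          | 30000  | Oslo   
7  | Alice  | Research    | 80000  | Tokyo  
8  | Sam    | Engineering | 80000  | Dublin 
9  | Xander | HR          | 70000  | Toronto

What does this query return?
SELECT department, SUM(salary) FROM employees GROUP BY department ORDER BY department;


Summing salary within each department:
  Engineering: 80000 = 80000
  Finance: 110000 = 110000
  HR: 110000 + 30000 + 70000 = 210000
  Legal: 70000 + 90000 = 160000
  Research: 70000 + 80000 = 150000


5 groups:
Engineering, 80000
Finance, 110000
HR, 210000
Legal, 160000
Research, 150000


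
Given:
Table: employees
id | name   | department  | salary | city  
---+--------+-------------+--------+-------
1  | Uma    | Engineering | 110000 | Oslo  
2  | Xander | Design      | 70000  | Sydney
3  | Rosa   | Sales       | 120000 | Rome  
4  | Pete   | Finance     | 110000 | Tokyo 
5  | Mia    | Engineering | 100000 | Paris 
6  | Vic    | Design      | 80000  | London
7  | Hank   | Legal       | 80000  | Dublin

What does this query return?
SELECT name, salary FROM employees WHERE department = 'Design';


Filtering: department = 'Design'
Matching rows: 2

2 rows:
Xander, 70000
Vic, 80000


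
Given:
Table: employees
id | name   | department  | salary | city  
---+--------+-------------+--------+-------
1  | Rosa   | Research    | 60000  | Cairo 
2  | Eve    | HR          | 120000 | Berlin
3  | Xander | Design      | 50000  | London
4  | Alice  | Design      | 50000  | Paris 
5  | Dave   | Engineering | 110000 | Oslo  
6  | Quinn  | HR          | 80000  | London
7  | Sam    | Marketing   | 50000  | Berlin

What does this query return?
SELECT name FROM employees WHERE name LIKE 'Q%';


LIKE 'Q%' matches names starting with 'Q'
Matching: 1

1 rows:
Quinn


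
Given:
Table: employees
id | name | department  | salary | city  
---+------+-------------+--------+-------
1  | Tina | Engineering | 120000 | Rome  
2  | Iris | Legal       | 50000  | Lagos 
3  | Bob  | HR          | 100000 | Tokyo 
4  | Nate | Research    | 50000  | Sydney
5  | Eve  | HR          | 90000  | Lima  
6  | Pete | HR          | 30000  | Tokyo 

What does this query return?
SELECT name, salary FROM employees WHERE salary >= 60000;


Filtering: salary >= 60000
Matching: 3 rows

3 rows:
Tina, 120000
Bob, 100000
Eve, 90000


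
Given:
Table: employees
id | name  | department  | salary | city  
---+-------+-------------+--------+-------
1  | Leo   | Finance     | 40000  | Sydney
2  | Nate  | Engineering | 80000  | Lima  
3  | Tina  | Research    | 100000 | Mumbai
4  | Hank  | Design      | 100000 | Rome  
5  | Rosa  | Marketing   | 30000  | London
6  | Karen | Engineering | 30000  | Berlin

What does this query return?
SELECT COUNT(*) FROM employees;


COUNT(*) counts all rows

6


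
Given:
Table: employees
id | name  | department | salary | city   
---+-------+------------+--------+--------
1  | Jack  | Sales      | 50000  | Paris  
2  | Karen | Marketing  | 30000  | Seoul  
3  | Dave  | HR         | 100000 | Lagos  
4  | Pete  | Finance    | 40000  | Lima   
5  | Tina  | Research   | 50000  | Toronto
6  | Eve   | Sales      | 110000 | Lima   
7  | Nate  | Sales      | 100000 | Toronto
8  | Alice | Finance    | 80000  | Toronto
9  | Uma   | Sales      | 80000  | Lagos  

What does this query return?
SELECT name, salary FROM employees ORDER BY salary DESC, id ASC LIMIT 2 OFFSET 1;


Sort by salary DESC (id ASC tiebreak), then skip 1 and take 2
Rows 2 through 3

2 rows:
Dave, 100000
Nate, 100000


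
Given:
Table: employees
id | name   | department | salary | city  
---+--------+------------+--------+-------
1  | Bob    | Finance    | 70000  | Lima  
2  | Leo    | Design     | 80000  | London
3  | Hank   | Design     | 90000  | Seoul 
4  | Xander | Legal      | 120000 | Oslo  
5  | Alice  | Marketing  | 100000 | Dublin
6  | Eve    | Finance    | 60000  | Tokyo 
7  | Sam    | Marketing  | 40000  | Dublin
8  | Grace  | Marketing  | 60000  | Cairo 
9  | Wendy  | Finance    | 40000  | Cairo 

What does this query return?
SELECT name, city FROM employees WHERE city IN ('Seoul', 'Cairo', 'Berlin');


Filtering: city IN ('Seoul', 'Cairo', 'Berlin')
Matching: 3 rows

3 rows:
Hank, Seoul
Grace, Cairo
Wendy, Cairo


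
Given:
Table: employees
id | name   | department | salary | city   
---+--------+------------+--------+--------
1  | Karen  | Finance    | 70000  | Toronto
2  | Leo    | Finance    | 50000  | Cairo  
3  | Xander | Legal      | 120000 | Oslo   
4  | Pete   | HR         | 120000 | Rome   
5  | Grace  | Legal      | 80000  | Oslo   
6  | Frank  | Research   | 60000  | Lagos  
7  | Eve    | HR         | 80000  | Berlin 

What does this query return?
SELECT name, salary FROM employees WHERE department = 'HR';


Filtering: department = 'HR'
Matching rows: 2

2 rows:
Pete, 120000
Eve, 80000


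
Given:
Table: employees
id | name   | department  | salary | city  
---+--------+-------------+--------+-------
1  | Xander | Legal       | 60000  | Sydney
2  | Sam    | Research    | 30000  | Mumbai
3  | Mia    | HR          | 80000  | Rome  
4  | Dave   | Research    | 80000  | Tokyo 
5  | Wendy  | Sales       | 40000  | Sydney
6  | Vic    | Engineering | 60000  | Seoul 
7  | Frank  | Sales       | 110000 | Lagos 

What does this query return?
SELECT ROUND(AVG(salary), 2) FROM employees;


SUM(salary) = 460000
COUNT = 7
ROUND(AVG, 2) = ROUND(460000 / 7, 2) = 65714.29

65714.29


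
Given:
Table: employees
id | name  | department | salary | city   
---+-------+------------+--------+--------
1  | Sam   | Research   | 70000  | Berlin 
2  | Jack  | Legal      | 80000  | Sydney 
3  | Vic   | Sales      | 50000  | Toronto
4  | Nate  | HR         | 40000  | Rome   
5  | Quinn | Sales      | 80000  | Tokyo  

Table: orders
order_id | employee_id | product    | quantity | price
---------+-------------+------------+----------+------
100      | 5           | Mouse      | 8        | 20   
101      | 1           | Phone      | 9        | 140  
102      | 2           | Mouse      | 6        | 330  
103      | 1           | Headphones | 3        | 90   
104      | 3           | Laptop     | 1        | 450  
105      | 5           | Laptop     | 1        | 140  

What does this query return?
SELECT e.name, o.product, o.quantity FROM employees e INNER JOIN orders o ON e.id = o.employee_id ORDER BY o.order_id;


Joining employees.id = orders.employee_id:
  employee Quinn (id=5) -> order Mouse
  employee Sam (id=1) -> order Phone
  employee Jack (id=2) -> order Mouse
  employee Sam (id=1) -> order Headphones
  employee Vic (id=3) -> order Laptop
  employee Quinn (id=5) -> order Laptop


6 rows:
Quinn, Mouse, 8
Sam, Phone, 9
Jack, Mouse, 6
Sam, Headphones, 3
Vic, Laptop, 1
Quinn, Laptop, 1


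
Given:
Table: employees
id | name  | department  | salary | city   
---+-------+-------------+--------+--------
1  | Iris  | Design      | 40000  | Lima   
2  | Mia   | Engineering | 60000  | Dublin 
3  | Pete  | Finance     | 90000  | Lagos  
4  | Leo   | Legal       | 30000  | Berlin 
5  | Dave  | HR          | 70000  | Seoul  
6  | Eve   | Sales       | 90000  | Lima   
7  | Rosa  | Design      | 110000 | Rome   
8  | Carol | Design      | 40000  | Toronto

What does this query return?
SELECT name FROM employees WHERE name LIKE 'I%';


LIKE 'I%' matches names starting with 'I'
Matching: 1

1 rows:
Iris


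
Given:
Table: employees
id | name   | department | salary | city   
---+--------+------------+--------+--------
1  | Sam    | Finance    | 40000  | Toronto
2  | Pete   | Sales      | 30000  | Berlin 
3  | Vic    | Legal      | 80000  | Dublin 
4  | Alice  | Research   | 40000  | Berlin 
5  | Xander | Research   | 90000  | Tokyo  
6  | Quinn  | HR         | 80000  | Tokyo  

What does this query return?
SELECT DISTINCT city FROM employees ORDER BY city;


All 'city' values (row order): Toronto, Berlin, Dublin, Berlin, Tokyo, Tokyo
Removing duplicates leaves 4 unique value(s).

4 values:
Berlin
Dublin
Tokyo
Toronto


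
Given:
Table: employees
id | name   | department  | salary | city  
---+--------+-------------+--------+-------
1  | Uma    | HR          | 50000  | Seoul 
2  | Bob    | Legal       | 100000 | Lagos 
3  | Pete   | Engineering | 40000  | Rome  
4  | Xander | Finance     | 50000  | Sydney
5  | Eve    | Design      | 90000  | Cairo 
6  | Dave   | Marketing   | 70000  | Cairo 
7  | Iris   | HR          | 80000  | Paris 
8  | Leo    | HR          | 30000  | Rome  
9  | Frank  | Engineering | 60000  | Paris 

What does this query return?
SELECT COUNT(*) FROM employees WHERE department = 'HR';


Counting rows where department = 'HR'
  Uma -> MATCH
  Iris -> MATCH
  Leo -> MATCH


3


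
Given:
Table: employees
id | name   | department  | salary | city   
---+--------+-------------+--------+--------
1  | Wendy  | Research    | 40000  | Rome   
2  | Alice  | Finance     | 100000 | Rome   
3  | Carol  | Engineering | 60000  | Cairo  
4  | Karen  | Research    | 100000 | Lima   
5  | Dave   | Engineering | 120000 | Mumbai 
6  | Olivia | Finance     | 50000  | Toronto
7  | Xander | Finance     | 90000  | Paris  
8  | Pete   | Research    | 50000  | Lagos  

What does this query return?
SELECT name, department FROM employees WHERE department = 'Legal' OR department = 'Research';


Filtering: department = 'Legal' OR 'Research'
Matching: 3 rows

3 rows:
Wendy, Research
Karen, Research
Pete, Research


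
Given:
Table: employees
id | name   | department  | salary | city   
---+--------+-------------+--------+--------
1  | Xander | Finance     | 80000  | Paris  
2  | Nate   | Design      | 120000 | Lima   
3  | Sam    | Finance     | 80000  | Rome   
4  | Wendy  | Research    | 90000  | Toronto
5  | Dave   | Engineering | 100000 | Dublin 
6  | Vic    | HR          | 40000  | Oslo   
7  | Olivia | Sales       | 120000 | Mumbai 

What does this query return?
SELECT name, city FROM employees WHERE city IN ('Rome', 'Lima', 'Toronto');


Filtering: city IN ('Rome', 'Lima', 'Toronto')
Matching: 3 rows

3 rows:
Nate, Lima
Sam, Rome
Wendy, Toronto


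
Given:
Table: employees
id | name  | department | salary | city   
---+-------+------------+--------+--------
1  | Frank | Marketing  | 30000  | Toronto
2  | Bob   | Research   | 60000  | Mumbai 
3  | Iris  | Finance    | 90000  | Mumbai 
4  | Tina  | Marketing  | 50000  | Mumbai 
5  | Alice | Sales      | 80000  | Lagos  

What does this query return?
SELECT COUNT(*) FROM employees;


COUNT(*) counts all rows

5


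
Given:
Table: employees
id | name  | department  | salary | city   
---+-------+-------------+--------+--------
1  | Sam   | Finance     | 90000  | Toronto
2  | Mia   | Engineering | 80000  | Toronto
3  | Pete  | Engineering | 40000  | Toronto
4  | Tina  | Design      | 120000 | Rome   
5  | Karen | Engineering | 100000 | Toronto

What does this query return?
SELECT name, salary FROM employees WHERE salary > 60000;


Filtering: salary > 60000
Matching: 4 rows

4 rows:
Sam, 90000
Mia, 80000
Tina, 120000
Karen, 100000
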